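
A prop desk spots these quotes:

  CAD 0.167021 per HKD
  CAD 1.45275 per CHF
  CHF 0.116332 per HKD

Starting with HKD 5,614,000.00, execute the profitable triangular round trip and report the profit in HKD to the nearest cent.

Profit: HKD 66,563.35

Profitable loop is HKD → CHF → CAD → HKD:
HKD 5,614,000.00 × 0.116332 = CHF 653,087.85
CHF 653,087.85 × 1.45275 = CAD 948,773.37
CAD 948,773.37 ÷ 0.167021 = HKD 5,680,563.35
Profit = HKD 5,680,563.35 − HKD 5,614,000.00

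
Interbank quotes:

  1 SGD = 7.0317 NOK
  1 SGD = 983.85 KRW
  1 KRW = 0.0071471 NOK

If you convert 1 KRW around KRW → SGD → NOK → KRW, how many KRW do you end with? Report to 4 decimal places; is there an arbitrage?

1.0000 (no arbitrage)

Around KRW → SGD → NOK → KRW: 1 ÷ 983.85 × 7.0317 ÷ 0.0071471 = 1.000004
Product ≈ 1 (deviation 0.000%, within rounding noise).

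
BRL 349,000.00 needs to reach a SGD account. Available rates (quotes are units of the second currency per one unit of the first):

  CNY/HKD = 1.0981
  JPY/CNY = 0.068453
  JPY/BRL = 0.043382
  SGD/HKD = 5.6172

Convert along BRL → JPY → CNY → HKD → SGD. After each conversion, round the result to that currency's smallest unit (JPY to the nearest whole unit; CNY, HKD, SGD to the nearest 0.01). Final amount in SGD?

BRL 349,000.00 ÷ 0.043382 = JPY 8,044,811
JPY 8,044,811 × 0.068453 = CNY 550,691.45
CNY 550,691.45 × 1.0981 = HKD 604,714.28
HKD 604,714.28 ÷ 5.6172 = SGD 107,654.04

SGD 107,654.04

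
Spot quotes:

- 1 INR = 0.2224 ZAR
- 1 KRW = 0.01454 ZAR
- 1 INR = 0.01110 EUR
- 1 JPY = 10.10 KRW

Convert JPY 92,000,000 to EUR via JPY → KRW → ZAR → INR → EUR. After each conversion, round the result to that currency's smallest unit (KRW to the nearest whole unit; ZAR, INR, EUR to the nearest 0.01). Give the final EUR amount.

JPY 92,000,000 × 10.10 = KRW 929,200,000
KRW 929,200,000 × 0.01454 = ZAR 13,510,568.00
ZAR 13,510,568.00 ÷ 0.2224 = INR 60,748,956.83
INR 60,748,956.83 × 0.01110 = EUR 674,313.42

EUR 674,313.42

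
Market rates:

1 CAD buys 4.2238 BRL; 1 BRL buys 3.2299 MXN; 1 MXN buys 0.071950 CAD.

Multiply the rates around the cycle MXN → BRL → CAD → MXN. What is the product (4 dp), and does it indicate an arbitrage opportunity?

1.0188 (arbitrage exists)

Around MXN → BRL → CAD → MXN: 1 ÷ 3.2299 ÷ 4.2238 ÷ 0.071950 = 1.018771
Product > 1; profitable direction is MXN → BRL → CAD → MXN.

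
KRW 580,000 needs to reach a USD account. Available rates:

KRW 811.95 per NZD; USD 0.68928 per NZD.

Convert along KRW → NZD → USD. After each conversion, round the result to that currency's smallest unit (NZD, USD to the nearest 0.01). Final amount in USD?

USD 492.37

KRW 580,000 ÷ 811.95 = NZD 714.33
NZD 714.33 × 0.68928 = USD 492.37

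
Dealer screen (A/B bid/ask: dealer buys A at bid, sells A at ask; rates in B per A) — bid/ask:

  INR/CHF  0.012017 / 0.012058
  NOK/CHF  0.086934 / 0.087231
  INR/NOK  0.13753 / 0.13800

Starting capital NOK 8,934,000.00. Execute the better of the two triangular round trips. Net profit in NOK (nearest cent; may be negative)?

Net result: NOK -15,494.76 (no profitable arbitrage after spreads)

Best loop NOK → INR → CHF → NOK:
NOK 8,934,000.00 ÷ 0.13800 (buy INR at ask) = INR 64,739,130.43
INR 64,739,130.43 × 0.012017 (sell INR at bid) = CHF 777,970.13
CHF 777,970.13 ÷ 0.087231 (buy NOK at ask) = NOK 8,918,505.24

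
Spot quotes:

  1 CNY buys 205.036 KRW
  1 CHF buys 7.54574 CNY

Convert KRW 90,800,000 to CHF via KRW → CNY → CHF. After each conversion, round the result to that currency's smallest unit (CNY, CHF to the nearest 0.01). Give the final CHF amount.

KRW 90,800,000 ÷ 205.036 = CNY 442,849.06
CNY 442,849.06 ÷ 7.54574 = CHF 58,688.62

CHF 58,688.62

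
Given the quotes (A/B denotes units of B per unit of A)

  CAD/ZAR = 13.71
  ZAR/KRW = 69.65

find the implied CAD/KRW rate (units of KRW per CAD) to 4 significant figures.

CAD/KRW = 954.9

1 CAD × 13.71 = 13.71 ZAR
13.71 ZAR × 69.65 = 954.902 KRW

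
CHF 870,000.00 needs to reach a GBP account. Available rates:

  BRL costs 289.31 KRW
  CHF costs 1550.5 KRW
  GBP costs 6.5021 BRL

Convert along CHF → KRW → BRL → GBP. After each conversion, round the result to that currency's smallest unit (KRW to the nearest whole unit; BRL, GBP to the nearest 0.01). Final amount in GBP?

CHF 870,000.00 × 1550.5 = KRW 1,348,935,000
KRW 1,348,935,000 ÷ 289.31 = BRL 4,662,593.76
BRL 4,662,593.76 ÷ 6.5021 = GBP 717,090.44

GBP 717,090.44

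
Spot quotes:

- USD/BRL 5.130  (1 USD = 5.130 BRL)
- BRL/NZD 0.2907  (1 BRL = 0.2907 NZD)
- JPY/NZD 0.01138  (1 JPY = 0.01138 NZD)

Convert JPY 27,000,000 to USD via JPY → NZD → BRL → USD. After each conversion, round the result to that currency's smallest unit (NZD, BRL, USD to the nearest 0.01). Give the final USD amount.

JPY 27,000,000 × 0.01138 = NZD 307,260.00
NZD 307,260.00 ÷ 0.2907 = BRL 1,056,965.94
BRL 1,056,965.94 ÷ 5.130 = USD 206,036.25

USD 206,036.25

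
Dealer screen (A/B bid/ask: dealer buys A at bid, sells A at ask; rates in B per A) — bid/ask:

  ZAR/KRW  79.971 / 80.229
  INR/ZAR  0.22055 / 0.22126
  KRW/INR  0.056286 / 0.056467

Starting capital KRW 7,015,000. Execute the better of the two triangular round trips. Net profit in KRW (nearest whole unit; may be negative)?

Best loop KRW → ZAR → INR → KRW:
KRW 7,015,000 ÷ 80.229 (buy ZAR at ask) = ZAR 87,437.21
ZAR 87,437.21 ÷ 0.22126 (buy INR at ask) = INR 395,178.57
INR 395,178.57 ÷ 0.056467 (buy KRW at ask) = KRW 6,998,399

Net result: KRW -16,601 (no profitable arbitrage after spreads)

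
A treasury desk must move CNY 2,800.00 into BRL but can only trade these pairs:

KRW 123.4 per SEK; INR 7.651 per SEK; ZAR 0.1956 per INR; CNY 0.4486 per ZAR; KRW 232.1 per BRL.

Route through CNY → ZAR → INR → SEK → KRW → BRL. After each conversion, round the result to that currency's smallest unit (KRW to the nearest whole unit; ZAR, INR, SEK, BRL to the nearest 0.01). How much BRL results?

CNY 2,800.00 ÷ 0.4486 = ZAR 6,241.64
ZAR 6,241.64 ÷ 0.1956 = INR 31,910.22
INR 31,910.22 ÷ 7.651 = SEK 4,170.73
SEK 4,170.73 × 123.4 = KRW 514,668
KRW 514,668 ÷ 232.1 = BRL 2,217.44

BRL 2,217.44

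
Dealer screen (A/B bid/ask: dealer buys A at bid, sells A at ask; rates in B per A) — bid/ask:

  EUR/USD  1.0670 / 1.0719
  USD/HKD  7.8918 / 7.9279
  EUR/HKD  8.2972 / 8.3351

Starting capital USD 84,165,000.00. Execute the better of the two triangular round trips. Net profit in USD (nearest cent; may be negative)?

Net profit: USD 862,851.05

Best loop USD → HKD → EUR → USD:
USD 84,165,000.00 × 7.8918 (sell USD at bid) = HKD 664,213,347.00
HKD 664,213,347.00 ÷ 8.3351 (buy EUR at ask) = EUR 79,688,707.63
EUR 79,688,707.63 × 1.0670 (sell EUR at bid) = USD 85,027,851.05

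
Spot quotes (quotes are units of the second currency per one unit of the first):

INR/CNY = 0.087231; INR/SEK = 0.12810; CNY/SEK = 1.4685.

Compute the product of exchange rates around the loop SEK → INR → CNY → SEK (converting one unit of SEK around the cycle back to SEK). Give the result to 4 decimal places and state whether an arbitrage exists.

1.0000 (no arbitrage)

Around SEK → INR → CNY → SEK: 1 ÷ 0.12810 × 0.087231 × 1.4685 = 0.999990
Product ≈ 1 (deviation 0.001%, within rounding noise).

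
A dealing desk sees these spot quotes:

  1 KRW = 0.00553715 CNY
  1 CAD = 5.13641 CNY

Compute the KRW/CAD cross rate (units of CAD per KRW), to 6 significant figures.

1 KRW × 0.00553715 = 0.00553715 CNY
0.00553715 CNY ÷ 5.13641 = 0.00107802 CAD

KRW/CAD = 0.00107802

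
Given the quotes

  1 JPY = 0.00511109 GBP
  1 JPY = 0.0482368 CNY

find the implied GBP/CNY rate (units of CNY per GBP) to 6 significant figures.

1 GBP ÷ 0.00511109 = 195.653 JPY
195.653 JPY × 0.0482368 = 9.43767 CNY

GBP/CNY = 9.43767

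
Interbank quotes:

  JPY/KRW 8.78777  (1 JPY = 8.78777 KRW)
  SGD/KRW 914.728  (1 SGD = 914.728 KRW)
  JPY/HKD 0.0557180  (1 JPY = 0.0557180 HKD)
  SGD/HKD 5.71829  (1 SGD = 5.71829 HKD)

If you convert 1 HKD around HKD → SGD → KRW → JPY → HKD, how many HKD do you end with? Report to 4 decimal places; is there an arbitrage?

Around HKD → SGD → KRW → JPY → HKD: 1 ÷ 5.71829 × 914.728 ÷ 8.78777 × 0.0557180 = 1.014244
Product > 1; profitable direction is HKD → SGD → KRW → JPY → HKD.

1.0142 (arbitrage exists)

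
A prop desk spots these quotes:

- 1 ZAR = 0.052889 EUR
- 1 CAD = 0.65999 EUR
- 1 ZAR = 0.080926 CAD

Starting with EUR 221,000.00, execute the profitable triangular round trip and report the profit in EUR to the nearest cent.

Profitable loop is EUR → ZAR → CAD → EUR:
EUR 221,000.00 ÷ 0.052889 = ZAR 4,178,562.65
ZAR 4,178,562.65 × 0.080926 = CAD 338,154.36
CAD 338,154.36 × 0.65999 = EUR 223,178.50
Profit = EUR 223,178.50 − EUR 221,000.00

Profit: EUR 2,178.50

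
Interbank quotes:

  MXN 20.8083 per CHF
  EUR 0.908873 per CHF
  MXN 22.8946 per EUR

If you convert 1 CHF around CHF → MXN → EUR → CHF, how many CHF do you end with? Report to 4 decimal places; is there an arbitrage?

1.0000 (no arbitrage)

Around CHF → MXN → EUR → CHF: 1 × 20.8083 ÷ 22.8946 ÷ 0.908873 = 1.000001
Product ≈ 1 (deviation 0.000%, within rounding noise).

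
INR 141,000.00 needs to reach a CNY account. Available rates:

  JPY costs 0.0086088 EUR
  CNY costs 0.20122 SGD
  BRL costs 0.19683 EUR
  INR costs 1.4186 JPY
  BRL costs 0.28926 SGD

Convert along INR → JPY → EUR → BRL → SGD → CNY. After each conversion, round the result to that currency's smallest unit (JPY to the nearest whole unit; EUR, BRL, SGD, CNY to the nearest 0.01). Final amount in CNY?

INR 141,000.00 × 1.4186 = JPY 200,023
JPY 200,023 × 0.0086088 = EUR 1,721.96
EUR 1,721.96 ÷ 0.19683 = BRL 8,748.46
BRL 8,748.46 × 0.28926 = SGD 2,530.58
SGD 2,530.58 ÷ 0.20122 = CNY 12,576.19

CNY 12,576.19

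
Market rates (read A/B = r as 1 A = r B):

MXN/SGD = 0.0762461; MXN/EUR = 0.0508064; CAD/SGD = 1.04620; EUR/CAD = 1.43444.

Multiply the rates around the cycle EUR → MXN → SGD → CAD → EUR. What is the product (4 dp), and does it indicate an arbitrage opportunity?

Around EUR → MXN → SGD → CAD → EUR: 1 ÷ 0.0508064 × 0.0762461 ÷ 1.04620 ÷ 1.43444 = 1.000005
Product ≈ 1 (deviation 0.000%, within rounding noise).

1.0000 (no arbitrage)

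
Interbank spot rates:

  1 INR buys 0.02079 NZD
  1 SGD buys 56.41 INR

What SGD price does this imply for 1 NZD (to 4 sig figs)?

NZD/SGD = 0.8527

1 NZD ÷ 0.02079 = 48.1 INR
48.1 INR ÷ 56.41 = 0.852687 SGD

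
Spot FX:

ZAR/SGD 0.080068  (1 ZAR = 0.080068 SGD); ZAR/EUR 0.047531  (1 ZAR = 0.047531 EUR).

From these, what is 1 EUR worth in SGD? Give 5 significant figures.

1 EUR ÷ 0.047531 = 21.0389 ZAR
21.0389 ZAR × 0.080068 = 1.68454 SGD

EUR/SGD = 1.6845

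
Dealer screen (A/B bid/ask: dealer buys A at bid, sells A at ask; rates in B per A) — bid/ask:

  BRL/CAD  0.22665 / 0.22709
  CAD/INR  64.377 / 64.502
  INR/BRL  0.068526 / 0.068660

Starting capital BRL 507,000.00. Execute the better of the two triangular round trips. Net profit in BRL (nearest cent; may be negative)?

Best loop BRL → CAD → INR → BRL:
BRL 507,000.00 × 0.22665 (sell BRL at bid) = CAD 114,911.55
CAD 114,911.55 × 64.377 (sell CAD at bid) = INR 7,397,660.85
INR 7,397,660.85 × 0.068526 (sell INR at bid) = BRL 506,932.11

Net result: BRL -67.89 (no profitable arbitrage after spreads)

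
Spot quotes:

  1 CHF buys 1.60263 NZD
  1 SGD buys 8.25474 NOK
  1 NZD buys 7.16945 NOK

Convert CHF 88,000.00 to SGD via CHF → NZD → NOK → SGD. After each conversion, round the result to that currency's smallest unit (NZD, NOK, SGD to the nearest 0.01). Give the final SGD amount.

SGD 122,489.36

CHF 88,000.00 × 1.60263 = NZD 141,031.44
NZD 141,031.44 × 7.16945 = NOK 1,011,117.86
NOK 1,011,117.86 ÷ 8.25474 = SGD 122,489.36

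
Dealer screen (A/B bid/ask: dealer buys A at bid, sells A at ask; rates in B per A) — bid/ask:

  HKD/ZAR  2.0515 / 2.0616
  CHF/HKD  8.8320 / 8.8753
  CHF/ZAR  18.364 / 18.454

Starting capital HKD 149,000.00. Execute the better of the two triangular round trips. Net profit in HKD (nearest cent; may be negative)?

Best loop HKD → CHF → ZAR → HKD:
HKD 149,000.00 ÷ 8.8753 (buy CHF at ask) = CHF 16,788.16
CHF 16,788.16 × 18.364 (sell CHF at bid) = ZAR 308,297.86
ZAR 308,297.86 ÷ 2.0616 (buy HKD at ask) = HKD 149,543.01

Net profit: HKD 543.01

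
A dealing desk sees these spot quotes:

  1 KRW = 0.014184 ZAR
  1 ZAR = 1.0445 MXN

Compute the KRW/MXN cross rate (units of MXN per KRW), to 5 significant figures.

KRW/MXN = 0.014815

1 KRW × 0.014184 = 0.014184 ZAR
0.014184 ZAR × 1.0445 = 0.0148152 MXN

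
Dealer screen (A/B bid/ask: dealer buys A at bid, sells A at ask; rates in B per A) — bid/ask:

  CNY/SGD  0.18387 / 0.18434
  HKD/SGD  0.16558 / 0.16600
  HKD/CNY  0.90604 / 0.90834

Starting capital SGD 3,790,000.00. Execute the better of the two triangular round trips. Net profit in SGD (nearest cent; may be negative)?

Net profit: SGD 13,552.10

Best loop SGD → HKD → CNY → SGD:
SGD 3,790,000.00 ÷ 0.16600 (buy HKD at ask) = HKD 22,831,325.30
HKD 22,831,325.30 × 0.90604 (sell HKD at bid) = CNY 20,686,093.98
CNY 20,686,093.98 × 0.18387 (sell CNY at bid) = SGD 3,803,552.10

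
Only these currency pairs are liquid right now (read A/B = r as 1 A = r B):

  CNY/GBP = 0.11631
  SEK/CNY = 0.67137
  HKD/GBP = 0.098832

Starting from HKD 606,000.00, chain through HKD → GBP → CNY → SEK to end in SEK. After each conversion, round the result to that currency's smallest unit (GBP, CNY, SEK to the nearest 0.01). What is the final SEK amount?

HKD 606,000.00 × 0.098832 = GBP 59,892.19
GBP 59,892.19 ÷ 0.11631 = CNY 514,935.86
CNY 514,935.86 ÷ 0.67137 = SEK 766,992.66

SEK 766,992.66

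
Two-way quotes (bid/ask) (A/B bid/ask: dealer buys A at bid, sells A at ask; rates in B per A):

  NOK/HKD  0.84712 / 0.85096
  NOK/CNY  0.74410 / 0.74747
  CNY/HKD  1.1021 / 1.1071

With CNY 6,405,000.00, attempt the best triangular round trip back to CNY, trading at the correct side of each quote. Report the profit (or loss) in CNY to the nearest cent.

Net profit: CNY 151,671.90

Best loop CNY → NOK → HKD → CNY:
CNY 6,405,000.00 ÷ 0.74747 (buy NOK at ask) = NOK 8,568,905.78
NOK 8,568,905.78 × 0.84712 (sell NOK at bid) = HKD 7,258,891.46
HKD 7,258,891.46 ÷ 1.1071 (buy CNY at ask) = CNY 6,556,671.90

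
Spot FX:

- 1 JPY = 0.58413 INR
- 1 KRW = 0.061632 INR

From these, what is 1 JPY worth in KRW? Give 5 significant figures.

JPY/KRW = 9.4777

1 JPY × 0.58413 = 0.58413 INR
0.58413 INR ÷ 0.061632 = 9.47771 KRW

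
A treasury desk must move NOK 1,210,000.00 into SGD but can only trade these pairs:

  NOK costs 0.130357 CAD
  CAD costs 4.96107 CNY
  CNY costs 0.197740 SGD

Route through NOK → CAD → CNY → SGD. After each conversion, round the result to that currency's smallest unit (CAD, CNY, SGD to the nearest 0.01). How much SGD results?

SGD 154,735.37

NOK 1,210,000.00 × 0.130357 = CAD 157,731.97
CAD 157,731.97 × 4.96107 = CNY 782,519.34
CNY 782,519.34 × 0.197740 = SGD 154,735.37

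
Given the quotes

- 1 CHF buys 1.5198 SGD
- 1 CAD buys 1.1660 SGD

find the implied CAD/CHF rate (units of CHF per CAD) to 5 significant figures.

1 CAD × 1.1660 = 1.166 SGD
1.166 SGD ÷ 1.5198 = 0.767206 CHF

CAD/CHF = 0.76721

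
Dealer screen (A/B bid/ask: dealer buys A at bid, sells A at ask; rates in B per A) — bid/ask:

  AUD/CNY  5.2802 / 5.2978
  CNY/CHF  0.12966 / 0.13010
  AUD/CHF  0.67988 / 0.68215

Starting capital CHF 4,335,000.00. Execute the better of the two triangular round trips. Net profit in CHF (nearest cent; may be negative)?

Best loop CHF → AUD → CNY → CHF:
CHF 4,335,000.00 ÷ 0.68215 (buy AUD at ask) = AUD 6,354,907.28
AUD 6,354,907.28 × 5.2802 (sell AUD at bid) = CNY 33,555,181.41
CNY 33,555,181.41 × 0.12966 (sell CNY at bid) = CHF 4,350,764.82

Net profit: CHF 15,764.82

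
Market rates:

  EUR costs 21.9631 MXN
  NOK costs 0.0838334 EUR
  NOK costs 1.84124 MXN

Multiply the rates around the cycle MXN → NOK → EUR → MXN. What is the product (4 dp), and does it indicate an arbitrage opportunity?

1.0000 (no arbitrage)

Around MXN → NOK → EUR → MXN: 1 ÷ 1.84124 × 0.0838334 × 21.9631 = 1.000001
Product ≈ 1 (deviation 0.000%, within rounding noise).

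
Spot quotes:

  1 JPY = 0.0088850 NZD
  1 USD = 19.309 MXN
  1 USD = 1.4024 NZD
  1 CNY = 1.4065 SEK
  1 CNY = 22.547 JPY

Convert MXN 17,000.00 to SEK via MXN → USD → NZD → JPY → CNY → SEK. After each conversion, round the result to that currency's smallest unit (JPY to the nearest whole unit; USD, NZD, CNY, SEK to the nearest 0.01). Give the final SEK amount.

MXN 17,000.00 ÷ 19.309 = USD 880.42
USD 880.42 × 1.4024 = NZD 1,234.70
NZD 1,234.70 ÷ 0.0088850 = JPY 138,965
JPY 138,965 ÷ 22.547 = CNY 6,163.35
CNY 6,163.35 × 1.4065 = SEK 8,668.75

SEK 8,668.75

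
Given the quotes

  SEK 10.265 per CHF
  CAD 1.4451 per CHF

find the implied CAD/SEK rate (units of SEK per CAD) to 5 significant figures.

1 CAD ÷ 1.4451 = 0.691994 CHF
0.691994 CHF × 10.265 = 7.10331 SEK

CAD/SEK = 7.1033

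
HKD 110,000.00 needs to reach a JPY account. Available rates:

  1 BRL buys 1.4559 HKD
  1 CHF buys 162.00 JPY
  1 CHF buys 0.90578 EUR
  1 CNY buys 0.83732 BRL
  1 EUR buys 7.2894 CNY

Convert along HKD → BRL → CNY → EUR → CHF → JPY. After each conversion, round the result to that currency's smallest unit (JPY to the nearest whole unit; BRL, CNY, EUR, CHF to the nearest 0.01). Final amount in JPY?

HKD 110,000.00 ÷ 1.4559 = BRL 75,554.64
BRL 75,554.64 ÷ 0.83732 = CNY 90,233.89
CNY 90,233.89 ÷ 7.2894 = EUR 12,378.78
EUR 12,378.78 ÷ 0.90578 = CHF 13,666.43
CHF 13,666.43 × 162.00 = JPY 2,213,962

JPY 2,213,962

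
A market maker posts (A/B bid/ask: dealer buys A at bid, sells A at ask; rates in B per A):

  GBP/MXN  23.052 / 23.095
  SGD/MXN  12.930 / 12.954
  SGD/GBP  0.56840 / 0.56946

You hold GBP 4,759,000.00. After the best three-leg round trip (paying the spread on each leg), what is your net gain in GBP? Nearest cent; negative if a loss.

Best loop GBP → MXN → SGD → GBP:
GBP 4,759,000.00 × 23.052 (sell GBP at bid) = MXN 109,704,468.00
MXN 109,704,468.00 ÷ 12.954 (buy SGD at ask) = SGD 8,468,771.65
SGD 8,468,771.65 × 0.56840 (sell SGD at bid) = GBP 4,813,649.81

Net profit: GBP 54,649.81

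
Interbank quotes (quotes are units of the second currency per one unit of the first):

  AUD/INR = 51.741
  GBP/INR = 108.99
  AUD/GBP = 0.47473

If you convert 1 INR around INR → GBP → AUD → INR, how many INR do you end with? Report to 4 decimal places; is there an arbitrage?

1.0000 (no arbitrage)

Around INR → GBP → AUD → INR: 1 ÷ 108.99 ÷ 0.47473 × 51.741 = 1.000003
Product ≈ 1 (deviation 0.000%, within rounding noise).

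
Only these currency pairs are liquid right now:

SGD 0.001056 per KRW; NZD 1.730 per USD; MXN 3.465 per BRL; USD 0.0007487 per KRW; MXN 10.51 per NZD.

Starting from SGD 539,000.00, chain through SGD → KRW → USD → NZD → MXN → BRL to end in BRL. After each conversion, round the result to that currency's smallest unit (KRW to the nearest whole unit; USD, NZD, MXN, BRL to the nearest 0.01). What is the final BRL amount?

SGD 539,000.00 ÷ 0.001056 = KRW 510,416,667
KRW 510,416,667 × 0.0007487 = USD 382,148.96
USD 382,148.96 × 1.730 = NZD 661,117.70
NZD 661,117.70 × 10.51 = MXN 6,948,347.03
MXN 6,948,347.03 ÷ 3.465 = BRL 2,005,294.96

BRL 2,005,294.96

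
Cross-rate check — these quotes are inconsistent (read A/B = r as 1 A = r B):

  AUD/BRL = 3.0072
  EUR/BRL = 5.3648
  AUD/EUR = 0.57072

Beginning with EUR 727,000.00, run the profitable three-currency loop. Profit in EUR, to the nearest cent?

Profitable loop is EUR → BRL → AUD → EUR:
EUR 727,000.00 × 5.3648 = BRL 3,900,209.60
BRL 3,900,209.60 ÷ 3.0072 = AUD 1,296,957.17
AUD 1,296,957.17 × 0.57072 = EUR 740,199.40
Profit = EUR 740,199.40 − EUR 727,000.00

Profit: EUR 13,199.40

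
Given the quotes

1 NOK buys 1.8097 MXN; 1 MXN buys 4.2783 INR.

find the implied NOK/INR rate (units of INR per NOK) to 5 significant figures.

1 NOK × 1.8097 = 1.8097 MXN
1.8097 MXN × 4.2783 = 7.74244 INR

NOK/INR = 7.7424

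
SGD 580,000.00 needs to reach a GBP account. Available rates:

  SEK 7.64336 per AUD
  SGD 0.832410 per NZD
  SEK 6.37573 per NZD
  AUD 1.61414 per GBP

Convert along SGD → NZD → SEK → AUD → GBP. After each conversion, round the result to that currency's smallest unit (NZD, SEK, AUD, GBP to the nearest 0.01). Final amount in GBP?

GBP 360,076.77

SGD 580,000.00 ÷ 0.832410 = NZD 696,772.02
NZD 696,772.02 × 6.37573 = SEK 4,442,430.27
SEK 4,442,430.27 ÷ 7.64336 = AUD 581,214.32
AUD 581,214.32 ÷ 1.61414 = GBP 360,076.77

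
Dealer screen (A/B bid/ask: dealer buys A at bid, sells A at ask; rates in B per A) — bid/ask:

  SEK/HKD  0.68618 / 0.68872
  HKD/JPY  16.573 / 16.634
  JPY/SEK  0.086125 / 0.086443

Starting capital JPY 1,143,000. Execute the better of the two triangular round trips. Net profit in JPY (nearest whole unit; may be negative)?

Best loop JPY → HKD → SEK → JPY:
JPY 1,143,000 ÷ 16.634 (buy HKD at ask) = HKD 68,714.68
HKD 68,714.68 ÷ 0.68872 (buy SEK at ask) = SEK 99,771.58
SEK 99,771.58 ÷ 0.086443 (buy JPY at ask) = JPY 1,154,189

Net profit: JPY 11,189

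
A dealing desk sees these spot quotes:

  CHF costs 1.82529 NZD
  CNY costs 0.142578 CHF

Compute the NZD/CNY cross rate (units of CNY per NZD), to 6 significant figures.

NZD/CNY = 3.84252

1 NZD ÷ 1.82529 = 0.547858 CHF
0.547858 CHF ÷ 0.142578 = 3.84252 CNY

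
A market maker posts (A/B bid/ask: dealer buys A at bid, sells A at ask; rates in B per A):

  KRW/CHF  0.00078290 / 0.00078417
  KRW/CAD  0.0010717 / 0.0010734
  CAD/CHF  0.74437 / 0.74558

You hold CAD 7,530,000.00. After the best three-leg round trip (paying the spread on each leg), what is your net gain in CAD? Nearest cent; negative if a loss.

Net profit: CAD 130,318.82

Best loop CAD → CHF → KRW → CAD:
CAD 7,530,000.00 × 0.74437 (sell CAD at bid) = CHF 5,605,106.10
CHF 5,605,106.10 ÷ 0.00078417 (buy KRW at ask) = KRW 7,147,820,116
KRW 7,147,820,116 × 0.0010717 (sell KRW at bid) = CAD 7,660,318.82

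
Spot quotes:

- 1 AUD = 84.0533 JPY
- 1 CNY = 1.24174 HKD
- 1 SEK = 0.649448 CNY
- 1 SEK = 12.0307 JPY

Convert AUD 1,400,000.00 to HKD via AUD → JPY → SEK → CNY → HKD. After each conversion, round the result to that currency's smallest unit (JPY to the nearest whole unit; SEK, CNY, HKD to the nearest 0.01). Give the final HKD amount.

HKD 7,888,001.10

AUD 1,400,000.00 × 84.0533 = JPY 117,674,620
JPY 117,674,620 ÷ 12.0307 = SEK 9,781,194.78
SEK 9,781,194.78 × 0.649448 = CNY 6,352,377.39
CNY 6,352,377.39 × 1.24174 = HKD 7,888,001.10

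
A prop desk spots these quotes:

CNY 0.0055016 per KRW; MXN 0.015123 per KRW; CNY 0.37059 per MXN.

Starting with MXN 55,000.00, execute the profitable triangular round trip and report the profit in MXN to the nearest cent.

Profit: MXN 1,028.03

Profitable loop is MXN → CNY → KRW → MXN:
MXN 55,000.00 × 0.37059 = CNY 20,382.45
CNY 20,382.45 ÷ 0.0055016 = KRW 3,704,822
KRW 3,704,822 × 0.015123 = MXN 56,028.03
Profit = MXN 56,028.03 − MXN 55,000.00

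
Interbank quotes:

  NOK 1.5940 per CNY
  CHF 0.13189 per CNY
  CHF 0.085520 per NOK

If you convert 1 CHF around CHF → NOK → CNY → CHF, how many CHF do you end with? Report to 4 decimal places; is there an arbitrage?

Around CHF → NOK → CNY → CHF: 1 ÷ 0.085520 ÷ 1.5940 × 0.13189 = 0.967511
Product < 1; profitable direction is CHF → CNY → NOK → CHF.

0.9675 (arbitrage exists)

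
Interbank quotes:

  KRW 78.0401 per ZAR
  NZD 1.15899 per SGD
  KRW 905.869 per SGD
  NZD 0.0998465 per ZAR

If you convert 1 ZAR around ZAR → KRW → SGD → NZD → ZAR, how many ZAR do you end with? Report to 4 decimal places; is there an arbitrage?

1.0000 (no arbitrage)

Around ZAR → KRW → SGD → NZD → ZAR: 1 × 78.0401 ÷ 905.869 × 1.15899 ÷ 0.0998465 = 0.999998
Product ≈ 1 (deviation 0.000%, within rounding noise).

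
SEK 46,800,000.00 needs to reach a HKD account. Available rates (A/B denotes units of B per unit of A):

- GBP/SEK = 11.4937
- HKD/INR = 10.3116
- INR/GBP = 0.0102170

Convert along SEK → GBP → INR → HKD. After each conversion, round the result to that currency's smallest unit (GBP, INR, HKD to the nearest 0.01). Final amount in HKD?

HKD 38,648,847.17

SEK 46,800,000.00 ÷ 11.4937 = GBP 4,071,795.85
GBP 4,071,795.85 ÷ 0.0102170 = INR 398,531,452.48
INR 398,531,452.48 ÷ 10.3116 = HKD 38,648,847.17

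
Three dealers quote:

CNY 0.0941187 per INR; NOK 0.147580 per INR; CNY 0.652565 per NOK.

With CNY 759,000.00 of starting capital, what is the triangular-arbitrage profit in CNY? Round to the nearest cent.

Profitable loop is CNY → INR → NOK → CNY:
CNY 759,000.00 ÷ 0.0941187 = INR 8,064,284.78
INR 8,064,284.78 × 0.147580 = NOK 1,190,127.15
NOK 1,190,127.15 × 0.652565 = CNY 776,635.32
Profit = CNY 776,635.32 − CNY 759,000.00

Profit: CNY 17,635.32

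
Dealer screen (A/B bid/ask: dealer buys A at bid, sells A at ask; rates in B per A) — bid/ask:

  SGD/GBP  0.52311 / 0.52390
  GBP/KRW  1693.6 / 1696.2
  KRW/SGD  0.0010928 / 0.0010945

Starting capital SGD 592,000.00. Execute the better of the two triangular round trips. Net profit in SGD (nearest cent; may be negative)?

Net profit: SGD 16,668.02

Best loop SGD → KRW → GBP → SGD:
SGD 592,000.00 ÷ 0.0010945 (buy KRW at ask) = KRW 540,886,249
KRW 540,886,249 ÷ 1696.2 (buy GBP at ask) = GBP 318,881.18
GBP 318,881.18 ÷ 0.52390 (buy SGD at ask) = SGD 608,668.02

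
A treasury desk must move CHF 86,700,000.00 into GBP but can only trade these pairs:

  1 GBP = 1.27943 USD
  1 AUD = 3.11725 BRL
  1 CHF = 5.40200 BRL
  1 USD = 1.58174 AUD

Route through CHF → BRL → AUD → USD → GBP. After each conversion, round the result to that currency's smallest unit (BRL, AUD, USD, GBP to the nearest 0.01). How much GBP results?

CHF 86,700,000.00 × 5.40200 = BRL 468,353,400.00
BRL 468,353,400.00 ÷ 3.11725 = AUD 150,245,697.33
AUD 150,245,697.33 ÷ 1.58174 = USD 94,987,606.89
USD 94,987,606.89 ÷ 1.27943 = GBP 74,242,128.83

GBP 74,242,128.83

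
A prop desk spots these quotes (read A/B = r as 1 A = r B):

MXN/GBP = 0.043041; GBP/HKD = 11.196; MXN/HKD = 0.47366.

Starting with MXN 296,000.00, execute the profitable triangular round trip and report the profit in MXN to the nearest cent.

Profit: MXN 5,141.25

Profitable loop is MXN → GBP → HKD → MXN:
MXN 296,000.00 × 0.043041 = GBP 12,740.14
GBP 12,740.14 × 11.196 = HKD 142,638.56
HKD 142,638.56 ÷ 0.47366 = MXN 301,141.25
Profit = MXN 301,141.25 − MXN 296,000.00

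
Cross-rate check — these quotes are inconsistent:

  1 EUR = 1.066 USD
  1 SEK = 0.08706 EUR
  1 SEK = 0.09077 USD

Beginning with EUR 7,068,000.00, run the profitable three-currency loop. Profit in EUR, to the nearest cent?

Profitable loop is EUR → USD → SEK → EUR:
EUR 7,068,000.00 × 1.066 = USD 7,534,488.00
USD 7,534,488.00 ÷ 0.09077 = SEK 83,006,367.74
SEK 83,006,367.74 × 0.08706 = EUR 7,226,534.38
Profit = EUR 7,226,534.38 − EUR 7,068,000.00

Profit: EUR 158,534.38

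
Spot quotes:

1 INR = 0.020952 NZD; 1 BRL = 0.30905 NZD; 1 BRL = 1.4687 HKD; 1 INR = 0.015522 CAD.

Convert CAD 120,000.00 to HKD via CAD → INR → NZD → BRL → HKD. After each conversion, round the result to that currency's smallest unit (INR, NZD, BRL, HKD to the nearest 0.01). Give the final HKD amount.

CAD 120,000.00 ÷ 0.015522 = INR 7,730,962.50
INR 7,730,962.50 × 0.020952 = NZD 161,979.13
NZD 161,979.13 ÷ 0.30905 = BRL 524,119.50
BRL 524,119.50 × 1.4687 = HKD 769,774.31

HKD 769,774.31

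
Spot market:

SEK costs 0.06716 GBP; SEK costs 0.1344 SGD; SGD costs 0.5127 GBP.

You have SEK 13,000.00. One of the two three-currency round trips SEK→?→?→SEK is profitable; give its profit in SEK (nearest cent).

Profit: SEK 338.14

Profitable loop is SEK → SGD → GBP → SEK:
SEK 13,000.00 × 0.1344 = SGD 1,747.20
SGD 1,747.20 × 0.5127 = GBP 895.79
GBP 895.79 ÷ 0.06716 = SEK 13,338.14
Profit = SEK 13,338.14 − SEK 13,000.00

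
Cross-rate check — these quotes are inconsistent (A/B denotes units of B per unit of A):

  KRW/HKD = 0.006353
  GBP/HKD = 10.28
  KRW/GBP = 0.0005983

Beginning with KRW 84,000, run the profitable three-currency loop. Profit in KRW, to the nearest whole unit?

Profitable loop is KRW → HKD → GBP → KRW:
KRW 84,000 × 0.006353 = HKD 533.65
HKD 533.65 ÷ 10.28 = GBP 51.91
GBP 51.91 ÷ 0.0005983 = KRW 86,765
Profit = KRW 86,765 − KRW 84,000

Profit: KRW 2,765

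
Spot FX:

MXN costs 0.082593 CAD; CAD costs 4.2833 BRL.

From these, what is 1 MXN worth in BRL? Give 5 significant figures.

MXN/BRL = 0.35377

1 MXN × 0.082593 = 0.082593 CAD
0.082593 CAD × 4.2833 = 0.353771 BRL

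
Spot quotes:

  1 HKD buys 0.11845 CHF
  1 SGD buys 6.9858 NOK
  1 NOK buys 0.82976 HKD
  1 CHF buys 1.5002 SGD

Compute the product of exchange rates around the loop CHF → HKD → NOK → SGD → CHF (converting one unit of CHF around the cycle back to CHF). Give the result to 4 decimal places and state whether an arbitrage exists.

Around CHF → HKD → NOK → SGD → CHF: 1 ÷ 0.11845 ÷ 0.82976 ÷ 6.9858 ÷ 1.5002 = 0.970839
Product < 1; profitable direction is CHF → SGD → NOK → HKD → CHF.

0.9708 (arbitrage exists)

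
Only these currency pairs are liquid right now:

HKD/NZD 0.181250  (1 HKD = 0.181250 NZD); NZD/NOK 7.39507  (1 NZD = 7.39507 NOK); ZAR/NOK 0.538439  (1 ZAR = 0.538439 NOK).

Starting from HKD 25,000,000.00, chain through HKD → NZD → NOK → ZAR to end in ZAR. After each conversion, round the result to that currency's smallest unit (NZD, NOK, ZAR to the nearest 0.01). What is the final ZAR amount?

HKD 25,000,000.00 × 0.181250 = NZD 4,531,250.00
NZD 4,531,250.00 × 7.39507 = NOK 33,508,910.94
NOK 33,508,910.94 ÷ 0.538439 = ZAR 62,233,439.52

ZAR 62,233,439.52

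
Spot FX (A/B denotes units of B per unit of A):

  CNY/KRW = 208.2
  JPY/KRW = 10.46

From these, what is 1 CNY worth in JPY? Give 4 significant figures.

1 CNY × 208.2 = 208.2 KRW
208.2 KRW ÷ 10.46 = 19.9044 JPY

CNY/JPY = 19.90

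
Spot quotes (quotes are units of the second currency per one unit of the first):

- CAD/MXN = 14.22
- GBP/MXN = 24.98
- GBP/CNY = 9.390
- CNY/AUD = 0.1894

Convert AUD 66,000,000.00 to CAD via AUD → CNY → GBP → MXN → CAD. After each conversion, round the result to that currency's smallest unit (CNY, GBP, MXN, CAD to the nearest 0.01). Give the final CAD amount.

AUD 66,000,000.00 ÷ 0.1894 = CNY 348,468,849.00
CNY 348,468,849.00 ÷ 9.390 = GBP 37,110,633.55
GBP 37,110,633.55 × 24.98 = MXN 927,023,626.08
MXN 927,023,626.08 ÷ 14.22 = CAD 65,191,534.89

CAD 65,191,534.89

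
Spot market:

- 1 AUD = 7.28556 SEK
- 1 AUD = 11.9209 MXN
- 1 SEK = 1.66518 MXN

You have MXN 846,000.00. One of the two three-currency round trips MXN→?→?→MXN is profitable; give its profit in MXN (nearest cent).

Profitable loop is MXN → AUD → SEK → MXN:
MXN 846,000.00 ÷ 11.9209 = AUD 70,967.80
AUD 70,967.80 × 7.28556 = SEK 517,040.14
SEK 517,040.14 × 1.66518 = MXN 860,964.89
Profit = MXN 860,964.89 − MXN 846,000.00

Profit: MXN 14,964.89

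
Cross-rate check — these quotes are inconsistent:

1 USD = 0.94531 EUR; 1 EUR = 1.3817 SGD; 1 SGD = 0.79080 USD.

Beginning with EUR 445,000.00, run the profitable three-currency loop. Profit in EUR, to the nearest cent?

Profitable loop is EUR → SGD → USD → EUR:
EUR 445,000.00 × 1.3817 = SGD 614,856.50
SGD 614,856.50 × 0.79080 = USD 486,228.52
USD 486,228.52 × 0.94531 = EUR 459,636.68
Profit = EUR 459,636.68 − EUR 445,000.00

Profit: EUR 14,636.68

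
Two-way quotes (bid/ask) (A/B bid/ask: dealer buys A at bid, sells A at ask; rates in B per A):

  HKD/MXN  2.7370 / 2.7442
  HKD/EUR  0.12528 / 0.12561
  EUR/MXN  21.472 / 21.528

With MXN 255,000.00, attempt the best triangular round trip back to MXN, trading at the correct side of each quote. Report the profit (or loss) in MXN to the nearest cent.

Best loop MXN → EUR → HKD → MXN:
MXN 255,000.00 ÷ 21.528 (buy EUR at ask) = EUR 11,845.04
EUR 11,845.04 ÷ 0.12561 (buy HKD at ask) = HKD 94,300.13
HKD 94,300.13 × 2.7370 (sell HKD at bid) = MXN 258,099.45

Net profit: MXN 3,099.45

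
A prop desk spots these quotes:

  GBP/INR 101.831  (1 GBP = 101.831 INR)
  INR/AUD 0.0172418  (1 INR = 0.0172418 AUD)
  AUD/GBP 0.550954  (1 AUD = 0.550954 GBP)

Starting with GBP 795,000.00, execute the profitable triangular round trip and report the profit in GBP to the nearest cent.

Profit: GBP 26,843.60

Profitable loop is GBP → AUD → INR → GBP:
GBP 795,000.00 ÷ 0.550954 = AUD 1,442,951.68
AUD 1,442,951.68 ÷ 0.0172418 = INR 83,689,155.43
INR 83,689,155.43 ÷ 101.831 = GBP 821,843.60
Profit = GBP 821,843.60 − GBP 795,000.00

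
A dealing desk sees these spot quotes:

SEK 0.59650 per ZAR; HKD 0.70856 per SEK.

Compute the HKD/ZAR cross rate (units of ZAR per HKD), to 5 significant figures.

HKD/ZAR = 2.3660

1 HKD ÷ 0.70856 = 1.41131 SEK
1.41131 SEK ÷ 0.59650 = 2.36599 ZAR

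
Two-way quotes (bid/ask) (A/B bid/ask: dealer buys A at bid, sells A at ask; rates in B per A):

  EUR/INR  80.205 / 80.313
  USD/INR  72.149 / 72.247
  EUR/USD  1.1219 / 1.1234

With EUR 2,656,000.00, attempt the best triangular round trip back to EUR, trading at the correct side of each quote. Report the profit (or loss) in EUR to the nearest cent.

Net profit: EUR 20,866.34

Best loop EUR → USD → INR → EUR:
EUR 2,656,000.00 × 1.1219 (sell EUR at bid) = USD 2,979,766.40
USD 2,979,766.40 × 72.149 (sell USD at bid) = INR 214,987,165.99
INR 214,987,165.99 ÷ 80.313 (buy EUR at ask) = EUR 2,676,866.34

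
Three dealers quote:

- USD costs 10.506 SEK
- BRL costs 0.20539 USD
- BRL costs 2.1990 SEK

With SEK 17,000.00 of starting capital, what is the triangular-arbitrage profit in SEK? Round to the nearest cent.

Profitable loop is SEK → USD → BRL → SEK:
SEK 17,000.00 ÷ 10.506 = USD 1,618.12
USD 1,618.12 ÷ 0.20539 = BRL 7,878.29
BRL 7,878.29 × 2.1990 = SEK 17,324.37
Profit = SEK 17,324.37 − SEK 17,000.00

Profit: SEK 324.37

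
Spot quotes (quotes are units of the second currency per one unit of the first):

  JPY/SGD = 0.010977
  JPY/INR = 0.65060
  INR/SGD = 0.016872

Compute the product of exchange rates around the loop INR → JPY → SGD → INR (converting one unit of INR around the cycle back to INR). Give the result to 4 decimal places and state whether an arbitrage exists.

Around INR → JPY → SGD → INR: 1 ÷ 0.65060 × 0.010977 ÷ 0.016872 = 1.000007
Product ≈ 1 (deviation 0.001%, within rounding noise).

1.0000 (no arbitrage)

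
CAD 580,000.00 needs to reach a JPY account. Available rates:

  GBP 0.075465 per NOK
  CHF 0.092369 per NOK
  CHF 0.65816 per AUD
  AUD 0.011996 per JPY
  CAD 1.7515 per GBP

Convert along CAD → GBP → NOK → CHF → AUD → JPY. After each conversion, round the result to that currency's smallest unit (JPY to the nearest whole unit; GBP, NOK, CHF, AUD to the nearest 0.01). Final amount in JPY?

CAD 580,000.00 ÷ 1.7515 = GBP 331,144.73
GBP 331,144.73 ÷ 0.075465 = NOK 4,388,057.11
NOK 4,388,057.11 × 0.092369 = CHF 405,320.45
CHF 405,320.45 ÷ 0.65816 = AUD 615,838.78
AUD 615,838.78 ÷ 0.011996 = JPY 51,337,011

JPY 51,337,011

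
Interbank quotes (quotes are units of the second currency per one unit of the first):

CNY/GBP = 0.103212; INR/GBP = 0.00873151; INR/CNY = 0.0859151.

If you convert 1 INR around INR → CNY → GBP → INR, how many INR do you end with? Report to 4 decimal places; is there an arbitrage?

1.0156 (arbitrage exists)

Around INR → CNY → GBP → INR: 1 × 0.0859151 × 0.103212 ÷ 0.00873151 = 1.015571
Product > 1; profitable direction is INR → CNY → GBP → INR.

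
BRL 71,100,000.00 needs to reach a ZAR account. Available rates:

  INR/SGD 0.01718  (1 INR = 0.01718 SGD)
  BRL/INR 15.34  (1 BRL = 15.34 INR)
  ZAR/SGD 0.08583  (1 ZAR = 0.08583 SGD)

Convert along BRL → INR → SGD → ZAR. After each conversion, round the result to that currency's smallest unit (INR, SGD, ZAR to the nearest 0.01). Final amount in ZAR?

ZAR 218,312,703.25

BRL 71,100,000.00 × 15.34 = INR 1,090,674,000.00
INR 1,090,674,000.00 × 0.01718 = SGD 18,737,779.32
SGD 18,737,779.32 ÷ 0.08583 = ZAR 218,312,703.25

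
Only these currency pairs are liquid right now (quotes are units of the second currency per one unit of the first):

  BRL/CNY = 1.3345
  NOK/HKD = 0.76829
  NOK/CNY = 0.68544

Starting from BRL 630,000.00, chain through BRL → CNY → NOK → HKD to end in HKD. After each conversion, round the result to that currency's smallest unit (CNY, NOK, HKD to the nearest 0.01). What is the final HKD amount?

BRL 630,000.00 × 1.3345 = CNY 840,735.00
CNY 840,735.00 ÷ 0.68544 = NOK 1,226,562.50
NOK 1,226,562.50 × 0.76829 = HKD 942,355.70

HKD 942,355.70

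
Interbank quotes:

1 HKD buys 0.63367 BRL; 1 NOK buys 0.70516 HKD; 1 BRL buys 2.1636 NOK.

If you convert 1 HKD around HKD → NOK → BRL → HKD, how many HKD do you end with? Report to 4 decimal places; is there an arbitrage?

1.0344 (arbitrage exists)

Around HKD → NOK → BRL → HKD: 1 ÷ 0.70516 ÷ 2.1636 ÷ 0.63367 = 1.034361
Product > 1; profitable direction is HKD → NOK → BRL → HKD.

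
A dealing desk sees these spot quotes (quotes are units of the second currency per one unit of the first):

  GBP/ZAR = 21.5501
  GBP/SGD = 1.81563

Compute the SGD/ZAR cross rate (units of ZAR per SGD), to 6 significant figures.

SGD/ZAR = 11.8692

1 SGD ÷ 1.81563 = 0.550773 GBP
0.550773 GBP × 21.5501 = 11.8692 ZAR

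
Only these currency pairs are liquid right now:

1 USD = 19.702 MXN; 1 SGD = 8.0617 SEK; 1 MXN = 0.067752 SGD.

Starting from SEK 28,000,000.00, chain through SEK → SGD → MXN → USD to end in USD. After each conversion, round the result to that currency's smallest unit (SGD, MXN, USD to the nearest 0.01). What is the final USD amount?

USD 2,601,950.11

SEK 28,000,000.00 ÷ 8.0617 = SGD 3,473,212.85
SGD 3,473,212.85 ÷ 0.067752 = MXN 51,263,621.00
MXN 51,263,621.00 ÷ 19.702 = USD 2,601,950.11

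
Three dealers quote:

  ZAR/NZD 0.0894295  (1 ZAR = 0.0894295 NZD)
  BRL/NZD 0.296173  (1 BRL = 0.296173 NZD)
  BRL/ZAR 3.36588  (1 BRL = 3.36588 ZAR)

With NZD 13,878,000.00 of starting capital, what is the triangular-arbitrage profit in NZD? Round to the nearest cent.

Profit: NZD 226,602.45

Profitable loop is NZD → BRL → ZAR → NZD:
NZD 13,878,000.00 ÷ 0.296173 = BRL 46,857,748.68
BRL 46,857,748.68 × 3.36588 = ZAR 157,717,559.13
ZAR 157,717,559.13 × 0.0894295 = NZD 14,104,602.45
Profit = NZD 14,104,602.45 − NZD 13,878,000.00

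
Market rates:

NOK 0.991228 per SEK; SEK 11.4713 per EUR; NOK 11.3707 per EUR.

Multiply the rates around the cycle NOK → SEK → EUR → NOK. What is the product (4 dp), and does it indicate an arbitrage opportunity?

1.0000 (no arbitrage)

Around NOK → SEK → EUR → NOK: 1 ÷ 0.991228 ÷ 11.4713 × 11.3707 = 1.000002
Product ≈ 1 (deviation 0.000%, within rounding noise).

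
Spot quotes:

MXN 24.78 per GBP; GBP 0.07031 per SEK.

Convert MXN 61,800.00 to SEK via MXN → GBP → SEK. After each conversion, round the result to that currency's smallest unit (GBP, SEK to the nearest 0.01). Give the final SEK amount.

MXN 61,800.00 ÷ 24.78 = GBP 2,493.95
GBP 2,493.95 ÷ 0.07031 = SEK 35,470.77

SEK 35,470.77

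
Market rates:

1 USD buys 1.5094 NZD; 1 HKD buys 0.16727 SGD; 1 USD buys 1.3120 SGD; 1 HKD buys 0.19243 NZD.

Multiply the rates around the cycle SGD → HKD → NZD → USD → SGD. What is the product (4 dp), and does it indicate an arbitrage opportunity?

Around SGD → HKD → NZD → USD → SGD: 1 ÷ 0.16727 × 0.19243 ÷ 1.5094 × 1.3120 = 0.999964
Product ≈ 1 (deviation 0.004%, within rounding noise).

1.0000 (no arbitrage)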